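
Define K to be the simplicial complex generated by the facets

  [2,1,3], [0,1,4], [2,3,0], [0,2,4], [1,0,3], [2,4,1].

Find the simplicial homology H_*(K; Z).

Take the total order 0 < 1 < 2 < 3 < 4 on the vertex set. Then K (dimension 2) consists of the simplices:

  0-simplices (5): [0], [1], [2], [3], [4]
  1-simplices (9): [0,1], [0,2], [0,3], [0,4], [1,2], [1,3], [1,4], [2,3], [2,4]
  2-simplices (6): [0,1,3], [0,1,4], [0,2,3], [0,2,4], [1,2,3], [1,2,4]

Hence C_0 ≅ Z^5, C_1 ≅ Z^9, C_2 ≅ Z^6.

The boundary map ∂_1: C_1 → C_0 is given by ∂[p,q] = [q] − [p].
The resulting 5×9 matrix has rank 4, and its Smith normal form has invariant factors (1,1,1,1).

∂_2: C_2 → C_1 maps a triangle to the signed sum of its edges. For instance
  ∂[0,2,4] = [2,4] − [0,4] + [0,2],
  ∂[1,2,4] = [2,4] − [1,4] + [1,2].
The resulting 9×6 matrix has rank 5, and its Smith normal form has invariant factors (1,1,1,1,1).

Reading off H_k = ker ∂_k / im ∂_{k+1}:

  H_0: rank C_0 − rank ∂_1 = 5 − 4 = 1, and the invariant factors of ∂_1 are all 1, so H_0 ≅ Z.
  H_1: rank ker ∂_1 − rank ∂_2 = (9 − 4) − 5 = 0, and the invariant factors of ∂_2 are all 1, so H_1 ≅ 0.
  H_2: rank ker ∂_2 − rank ∂_3 = (6 − 5) − 0 = 1, and there is no ∂_3, so H_2 ≅ Z.

As a check, the Euler characteristic is 5 − 9 + 6 = 2, which agrees with 1 − 0 + 1 = 2.

H_0 ≅ Z,  H_1 = 0,  H_2 ≅ Z.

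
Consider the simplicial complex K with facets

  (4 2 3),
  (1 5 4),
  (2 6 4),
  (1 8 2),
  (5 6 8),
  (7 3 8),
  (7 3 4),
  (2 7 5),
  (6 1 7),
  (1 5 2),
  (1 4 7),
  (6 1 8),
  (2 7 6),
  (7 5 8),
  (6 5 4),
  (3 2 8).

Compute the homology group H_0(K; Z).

H_0 ≅ Z.

Take the total order 1 < 2 < 3 < 4 < 5 < 6 < 7 < 8 on the vertex set. Then K (dimension 2) consists of the simplices:

  0-simplices (8): [1], [2], [3], [4], [5], [6], [7], [8]
  1-simplices (24): (24 of them)
  2-simplices (16): [1,2,5], [1,2,8], [1,4,5], [1,4,7], [1,6,7], [1,6,8], [2,3,4], [2,3,8], [2,4,6], [2,5,7], [2,6,7], [3,4,7], [3,7,8], [4,5,6], [5,6,8], [5,7,8]

Hence C_0 ≅ Z^8, C_1 ≅ Z^24, C_2 ≅ Z^16.

The boundary map ∂_1: C_1 → C_0 maps an edge to its endpoints' difference, ∂[p,q] = q − p. For instance
  ∂[4,6] = [6] − [4].
The 8×24 boundary matrix has rank 7 and Smith normal form diag(1,1,1,1,1,1,1).

The boundary map ∂_2: C_2 → C_1 maps a triangle to the signed sum of its edges. For instance
  ∂[1,4,5] = [4,5] − [1,5] + [1,4],
  ∂[1,6,8] = [6,8] − [1,8] + [1,6].
The resulting 24×16 matrix has rank 15, and its Smith normal form has invariant factors (1,1,1,1,1,1,1,1,1,1,1,1,1,1,1).

Reading off H_k = ker ∂_k / im ∂_{k+1}:

  H_0: rank C_0 − rank ∂_1 = 8 − 7 = 1, and the invariant factors of ∂_1 are all 1, so H_0 = Z.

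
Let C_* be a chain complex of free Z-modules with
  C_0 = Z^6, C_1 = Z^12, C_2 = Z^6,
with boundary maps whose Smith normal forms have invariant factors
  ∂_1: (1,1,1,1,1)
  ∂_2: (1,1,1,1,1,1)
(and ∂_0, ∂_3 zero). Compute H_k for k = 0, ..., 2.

H_0: b_0 = 6 − 0 − 5 = 1; torsion from ∂_1 factors > 1: none. So H_0 ≅ Z.
H_1: b_1 = 12 − 5 − 6 = 1; torsion from ∂_2 factors > 1: none. So H_1 ≅ Z.
H_2: b_2 = 6 − 6 − 0 = 0; torsion from ∂_3 factors > 1: none. So H_2 ≅ 0.

H_0 ≅ Z,  H_1 ≅ Z,  H_2 = 0.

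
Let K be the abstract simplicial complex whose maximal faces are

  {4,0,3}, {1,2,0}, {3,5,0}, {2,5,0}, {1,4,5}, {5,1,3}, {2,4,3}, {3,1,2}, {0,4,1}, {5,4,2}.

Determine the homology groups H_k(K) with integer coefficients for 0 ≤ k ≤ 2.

Fix the vertex order 0 < 1 < 2 < 3 < 4 < 5 and write every simplex with vertices in increasing order. Then dim K = 2 and the simplices of K are:

  0-simplices (6): [0], [1], [2], [3], [4], [5]
  1-simplices (15): [0,1], [0,2], [0,3], [0,4], [0,5], [1,2], [1,3], [1,4], [1,5], [2,3], [2,4], [2,5], [3,4], [3,5], [4,5]
  2-simplices (10): [0,1,2], [0,1,4], [0,2,5], [0,3,4], [0,3,5], [1,2,3], [1,3,5], [1,4,5], [2,3,4], [2,4,5]

giving chain groups C_0 ≅ Z^6, C_1 ≅ Z^15, C_2 ≅ Z^10.

∂_1: C_1 → C_0 sends each edge [p,q] (with p < q) to q − p.
The 6×15 boundary matrix has rank 5 and Smith normal form diag(1,1,1,1,1).

The boundary map ∂_2: C_2 → C_1 sends each 2-simplex [p,q,r] to [q,r] − [p,r] + [p,q]. For instance
  ∂[0,3,5] = [3,5] − [0,5] + [0,3],
  ∂[0,2,5] = [2,5] − [0,5] + [0,2].
The 15×10 boundary matrix has rank 10 and Smith normal form diag(1,1,1,1,1,1,1,1,1,2).

Computing H_k = (kernel of ∂_k) / (image of ∂_{k+1}):

  H_0: rank C_0 − rank ∂_1 = 6 − 5 = 1, and the invariant factors of ∂_1 are all 1, so H_0 ≅ Z.
  H_1: rank ker ∂_1 − rank ∂_2 = (15 − 5) − 10 = 0, and ∂_2 has invariant factor 2 > 1, so H_1 ≅ Z/2.
  H_2: rank ker ∂_2 − rank ∂_3 = (10 − 10) − 0 = 0, and there is no ∂_3, so H_2 ≅ 0.

As a check, the Euler characteristic is 6 − 15 + 10 = 1, which agrees with 1 − 0 + 0 = 1.
(K is a triangulation of the real projective plane RP^2.)

H_0 ≅ Z,  H_1 ≅ Z/2,  H_2 = 0.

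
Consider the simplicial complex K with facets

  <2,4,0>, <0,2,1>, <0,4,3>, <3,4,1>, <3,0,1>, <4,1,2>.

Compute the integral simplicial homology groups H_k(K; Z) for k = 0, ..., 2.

Order the vertices as 0 < 1 < 2 < 3 < 4. Listing each simplex with vertices in this order, K has dimension 2 with simplices:

  0-simplices (5): [0], [1], [2], [3], [4]
  1-simplices (9): [0,1], [0,2], [0,3], [0,4], [1,2], [1,3], [1,4], [2,4], [3,4]
  2-simplices (6): [0,1,2], [0,1,3], [0,2,4], [0,3,4], [1,2,4], [1,3,4]

giving chain groups C_0 ≅ Z^5, C_1 ≅ Z^9, C_2 ≅ Z^6.

∂_1: C_1 → C_0 maps an edge to its endpoints' difference, ∂[p,q] = q − p. For instance
  ∂[2,4] = [4] − [2].
This gives a 5×9 integer matrix of rank 4; reducing to Smith normal form yields diagonal entries (1,1,1,1).

The boundary map ∂_2: C_2 → C_1 sends each 2-simplex [p,q,r] to [q,r] − [p,r] + [p,q]. For instance
  ∂[1,3,4] = [3,4] − [1,4] + [1,3],
  ∂[1,2,4] = [2,4] − [1,4] + [1,2].
The resulting 9×6 matrix has rank 5, and its Smith normal form has invariant factors (1,1,1,1,1).

Now H_k = ker ∂_k / im ∂_{k+1}, so:

  H_0: rank C_0 − rank ∂_1 = 5 − 4 = 1, and the invariant factors of ∂_1 are all 1, so H_0 = Z.
  H_1: rank ker ∂_1 − rank ∂_2 = (9 − 4) − 5 = 0, and the invariant factors of ∂_2 are all 1, so H_1 = 0.
  H_2: rank ker ∂_2 − rank ∂_3 = (6 − 5) − 0 = 1, and there is no ∂_3, so H_2 = Z.

As a check, the Euler characteristic is 5 − 9 + 6 = 2, which agrees with 1 − 0 + 1 = 2.

H_0 ≅ Z,  H_1 = 0,  H_2 ≅ Z.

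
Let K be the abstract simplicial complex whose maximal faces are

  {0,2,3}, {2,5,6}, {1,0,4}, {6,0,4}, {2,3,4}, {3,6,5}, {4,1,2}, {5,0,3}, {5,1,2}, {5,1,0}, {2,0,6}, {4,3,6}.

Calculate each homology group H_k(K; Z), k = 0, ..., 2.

H_0 = Z,  H_1 = Z/2Z,  H_2 = 0.

Fix the vertex order 0 < 1 < 2 < 3 < 4 < 5 < 6 and write every simplex with vertices in increasing order. Then dim K = 2 and the simplices of K are:

  0-simplices (7): [0], [1], [2], [3], [4], [5], [6]
  1-simplices (18): [0,1], [0,2], [0,3], [0,4], [0,5], [0,6], [1,2], [1,4], [1,5], [2,3], [2,4], [2,5], [2,6], [3,4], [3,5], [3,6], [4,6], [5,6]
  2-simplices (12): [0,1,4], [0,1,5], [0,2,3], [0,2,6], [0,3,5], [0,4,6], [1,2,4], [1,2,5], [2,3,4], [2,5,6], [3,4,6], [3,5,6]

so the chain groups are C_0 ≅ Z^7, C_1 ≅ Z^18, C_2 ≅ Z^12.

The boundary map ∂_1: C_1 → C_0 sends each edge [p,q] (with p < q) to q − p.
This gives a 7×18 integer matrix of rank 6; reducing to Smith normal form yields diagonal entries (1,1,1,1,1,1).

∂_2: C_2 → C_1 maps a triangle to the signed sum of its edges. For instance
  ∂[0,1,5] = [1,5] − [0,5] + [0,1],
  ∂[3,5,6] = [5,6] − [3,6] + [3,5].
The 18×12 boundary matrix has rank 12 and Smith normal form diag(1,1,1,1,1,1,1,1,1,1,1,2).

Reading off H_k = ker ∂_k / im ∂_{k+1}:

  H_0: rank C_0 − rank ∂_1 = 7 − 6 = 1, and the invariant factors of ∂_1 are all 1, so H_0 = Z.
  H_1: rank ker ∂_1 − rank ∂_2 = (18 − 6) − 12 = 0, and ∂_2 has invariant factor 2 > 1, so H_1 = Z/2Z.
  H_2: rank ker ∂_2 − rank ∂_3 = (12 − 12) − 0 = 0, and there is no ∂_3, so H_2 = 0.

As a check, the Euler characteristic is 7 − 18 + 12 = 1, which agrees with 1 − 0 + 0 = 1.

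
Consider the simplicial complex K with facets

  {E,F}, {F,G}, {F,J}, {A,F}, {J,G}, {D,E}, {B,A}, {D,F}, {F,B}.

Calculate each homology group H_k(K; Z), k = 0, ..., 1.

H_0 = Z,  H_1 = Z^3.

We work with the vertex ordering A < B < D < E < F < G < J. The simplices of K, each written with vertices in increasing order, are:

  0-simplices (7): A, B, D, E, F, G, J
  1-simplices (9): AB, AF, BF, DE, DF, EF, FG, FJ, GJ

giving chain groups C_0 ≅ Z^7, C_1 ≅ Z^9.

∂_1: C_1 → C_0 maps an edge to its endpoints' difference, ∂[p,q] = q − p.
The 7×9 boundary matrix has rank 6 and Smith normal form diag(1,1,1,1,1,1).

Now H_k = ker ∂_k / im ∂_{k+1}, so:

  H_0: rank C_0 − rank ∂_1 = 7 − 6 = 1, and the invariant factors of ∂_1 are all 1, so H_0 ≅ Z.
  H_1: rank ker ∂_1 − rank ∂_2 = (9 − 6) − 0 = 3, and there is no ∂_2, so H_1 ≅ Z^3.

(K is a triangulation of a wedge of 3 circles.)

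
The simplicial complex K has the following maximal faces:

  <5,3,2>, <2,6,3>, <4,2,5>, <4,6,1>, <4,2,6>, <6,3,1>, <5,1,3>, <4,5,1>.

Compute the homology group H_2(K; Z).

H_2 = Z.

We work with the vertex ordering 1 < 2 < 3 < 4 < 5 < 6. The simplices of K, each written with vertices in increasing order, are:

  0-simplices (6): [1], [2], [3], [4], [5], [6]
  1-simplices (12): [1,3], [1,4], [1,5], [1,6], [2,3], [2,4], [2,5], [2,6], [3,5], [3,6], [4,5], [4,6]
  2-simplices (8): [1,3,5], [1,3,6], [1,4,5], [1,4,6], [2,3,5], [2,3,6], [2,4,5], [2,4,6]

so the chain groups are C_0 ≅ Z^6, C_1 ≅ Z^12, C_2 ≅ Z^8.

∂_1: C_1 → C_0 sends each edge [p,q] (with p < q) to q − p.
The 6×12 boundary matrix has rank 5 and Smith normal form diag(1,1,1,1,1).

Boundary ∂_2: C_2 → C_1 acts by ∂[p,q,r] = [q,r] − [p,r] + [p,q]. For instance
  ∂[2,4,6] = [4,6] − [2,6] + [2,4],
  ∂[2,4,5] = [4,5] − [2,5] + [2,4].
As a 12×8 matrix over Z this has rank 7, with invariant factors (1,1,1,1,1,1,1).

From H_k ≅ ker(∂_k) / im(∂_{k+1}) we obtain:

  H_2: rank ker ∂_2 − rank ∂_3 = (8 − 7) − 0 = 1, and there is no ∂_3, so H_2 ≅ Z.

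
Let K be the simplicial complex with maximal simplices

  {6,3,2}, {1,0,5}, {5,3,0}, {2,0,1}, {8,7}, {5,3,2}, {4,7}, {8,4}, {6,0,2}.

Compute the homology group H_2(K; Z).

We work with the vertex ordering 0 < 1 < 2 < 3 < 4 < 5 < 6 < 7 < 8. The simplices of K, each written with vertices in increasing order, are:

  0-simplices (9): [0], [1], [2], [3], [4], [5], [6], [7], [8]
  1-simplices (15): [0,1], [0,2], [0,3], [0,5], [0,6], [1,2], [1,5], [2,3], [2,5], [2,6], [3,5], [3,6], [4,7], [4,8], [7,8]
  2-simplices (6): [0,1,2], [0,1,5], [0,2,6], [0,3,5], [2,3,5], [2,3,6]

so the chain groups are C_0 ≅ Z^9, C_1 ≅ Z^15, C_2 ≅ Z^6.

∂_1: C_1 → C_0 sends each edge [p,q] (with p < q) to q − p.
The resulting 9×15 matrix has rank 7, and its Smith normal form has invariant factors (1,1,1,1,1,1,1).

Boundary ∂_2: C_2 → C_1 maps a triangle to the signed sum of its edges. For instance
  ∂[2,3,6] = [3,6] − [2,6] + [2,3],
  ∂[0,3,5] = [3,5] − [0,5] + [0,3].
The resulting 15×6 matrix has rank 6, and its Smith normal form has invariant factors (1,1,1,1,1,1).

From H_k ≅ ker(∂_k) / im(∂_{k+1}) we obtain:

  H_2: rank ker ∂_2 − rank ∂_3 = (6 − 6) − 0 = 0, and there is no ∂_3, so H_2 = 0.

H_2 ≅ 0.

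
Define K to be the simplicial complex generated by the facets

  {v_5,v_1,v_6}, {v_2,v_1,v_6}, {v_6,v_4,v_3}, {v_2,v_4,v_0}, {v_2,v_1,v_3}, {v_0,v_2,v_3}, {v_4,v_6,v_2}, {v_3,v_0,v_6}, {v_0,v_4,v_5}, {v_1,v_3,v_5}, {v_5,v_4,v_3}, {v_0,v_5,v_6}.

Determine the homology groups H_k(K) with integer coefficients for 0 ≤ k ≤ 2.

H_0 ≅ Z,  H_1 ≅ Z/2Z,  H_2 = 0.

We work with the vertex ordering v_0 < v_1 < v_2 < v_3 < v_4 < v_5 < v_6. The simplices of K, each written with vertices in increasing order, are:

  0-simplices (7): [v_0], [v_1], [v_2], [v_3], [v_4], [v_5], [v_6]
  1-simplices (18): (18 of them)
  2-simplices (12): (12 of them)

so the chain groups are C_0 ≅ Z^7, C_1 ≅ Z^18, C_2 ≅ Z^12.

Boundary ∂_1: C_1 → C_0 is given by ∂[p,q] = [q] − [p].
This gives a 7×18 integer matrix of rank 6; reducing to Smith normal form yields diagonal entries (1,1,1,1,1,1).

∂_2: C_2 → C_1 acts by ∂[p,q,r] = [q,r] − [p,r] + [p,q]. For instance
  ∂[v_1,v_5,v_6] = [v_5,v_6] − [v_1,v_6] + [v_1,v_5],
  ∂[v_1,v_2,v_6] = [v_2,v_6] − [v_1,v_6] + [v_1,v_2].
As a 18×12 matrix over Z this has rank 12, with invariant factors (1,1,1,1,1,1,1,1,1,1,1,2).

Computing H_k = (kernel of ∂_k) / (image of ∂_{k+1}):

  H_0: rank C_0 − rank ∂_1 = 7 − 6 = 1, and the invariant factors of ∂_1 are all 1, so H_0 = Z.
  H_1: rank ker ∂_1 − rank ∂_2 = (18 − 6) − 12 = 0, and ∂_2 has invariant factor 2 > 1, so H_1 = Z/2Z.
  H_2: rank ker ∂_2 − rank ∂_3 = (12 − 12) − 0 = 0, and there is no ∂_3, so H_2 = 0.

As a check, the Euler characteristic is 7 − 18 + 12 = 1, which agrees with 1 − 0 + 0 = 1.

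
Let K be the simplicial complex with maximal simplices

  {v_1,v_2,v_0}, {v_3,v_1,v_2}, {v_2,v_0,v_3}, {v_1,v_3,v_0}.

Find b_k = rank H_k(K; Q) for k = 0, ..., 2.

b_0 = 1, b_1 = 0, b_2 = 1.

K has 4 vertices, 6 edges, 4 triangles.
rank ∂_0 = 0, rank ∂_1 = 3 ⇒ b_0 = 4 − 0 − 3 = 1; all invariant factors of ∂_1 are 1 so no torsion. So H_0 = Z.
rank ∂_1 = 3, rank ∂_2 = 3 ⇒ b_1 = 6 − 3 − 3 = 0; all invariant factors of ∂_2 are 1 so no torsion. So H_1 = 0.
rank ∂_2 = 3, rank ∂_3 = 0 ⇒ b_2 = 4 − 3 − 0 = 1. So H_2 = Z.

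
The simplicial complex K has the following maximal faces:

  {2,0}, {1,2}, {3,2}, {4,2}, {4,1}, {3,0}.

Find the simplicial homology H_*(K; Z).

Order the vertices as 0 < 1 < 2 < 3 < 4. Listing each simplex with vertices in this order, K has dimension 1 with simplices:

  0-simplices (5): [0], [1], [2], [3], [4]
  1-simplices (6): [0,2], [0,3], [1,2], [1,4], [2,3], [2,4]

so the chain groups are C_0 ≅ Z^5, C_1 ≅ Z^6.

The boundary map ∂_1: C_1 → C_0 sends each edge [p,q] (with p < q) to q − p.
The 5×6 boundary matrix has rank 4 and Smith normal form diag(1,1,1,1).

Computing H_k = (kernel of ∂_k) / (image of ∂_{k+1}):

  H_0: rank C_0 − rank ∂_1 = 5 − 4 = 1, and the invariant factors of ∂_1 are all 1, so H_0 = Z.
  H_1: rank ker ∂_1 − rank ∂_2 = (6 − 4) − 0 = 2, and there is no ∂_2, so H_1 = Z^2.

H_0 ≅ Z,  H_1 ≅ Z^2.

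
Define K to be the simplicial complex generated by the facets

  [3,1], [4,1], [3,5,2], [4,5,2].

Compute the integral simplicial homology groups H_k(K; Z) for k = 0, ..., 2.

H_0 = Z,  H_1 = Z,  H_2 = 0.

Take the total order 1 < 2 < 3 < 4 < 5 on the vertex set. Then K (dimension 2) consists of the simplices:

  0-simplices (5): [1], [2], [3], [4], [5]
  1-simplices (7): [1,3], [1,4], [2,3], [2,4], [2,5], [3,5], [4,5]
  2-simplices (2): [2,3,5], [2,4,5]

so the chain groups are C_0 ≅ Z^5, C_1 ≅ Z^7, C_2 ≅ Z^2.

∂_1: C_1 → C_0 maps an edge to its endpoints' difference, ∂[p,q] = q − p. For instance
  ∂[1,4] = [4] − [1].
This gives a 5×7 integer matrix of rank 4; reducing to Smith normal form yields diagonal entries (1,1,1,1).

Boundary ∂_2: C_2 → C_1 sends each 2-simplex [p,q,r] to [q,r] − [p,r] + [p,q]. For instance
  ∂[2,4,5] = [4,5] − [2,5] + [2,4],
  ∂[2,3,5] = [3,5] − [2,5] + [2,3].
The 7×2 boundary matrix has rank 2 and Smith normal form diag(1,1).

Computing H_k = (kernel of ∂_k) / (image of ∂_{k+1}):

  H_0: rank C_0 − rank ∂_1 = 5 − 4 = 1, and the invariant factors of ∂_1 are all 1, so H_0 ≅ Z.
  H_1: rank ker ∂_1 − rank ∂_2 = (7 − 4) − 2 = 1, and the invariant factors of ∂_2 are all 1, so H_1 ≅ Z.
  H_2: rank ker ∂_2 − rank ∂_3 = (2 − 2) − 0 = 0, and there is no ∂_3, so H_2 ≅ 0.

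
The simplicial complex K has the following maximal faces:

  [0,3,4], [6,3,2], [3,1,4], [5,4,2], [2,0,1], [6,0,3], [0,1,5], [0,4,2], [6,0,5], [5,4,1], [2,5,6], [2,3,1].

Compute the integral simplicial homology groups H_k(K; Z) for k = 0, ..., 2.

H_0 ≅ Z,  H_1 ≅ Z/2,  H_2 = 0.

Order the vertices as 0 < 1 < 2 < 3 < 4 < 5 < 6. Listing each simplex with vertices in this order, K has dimension 2 with simplices:

  0-simplices (7): [0], [1], [2], [3], [4], [5], [6]
  1-simplices (18): [0,1], [0,2], [0,3], [0,4], [0,5], [0,6], [1,2], [1,3], [1,4], [1,5], [2,3], [2,4], [2,5], [2,6], [3,4], [3,6], [4,5], [5,6]
  2-simplices (12): [0,1,2], [0,1,5], [0,2,4], [0,3,4], [0,3,6], [0,5,6], [1,2,3], [1,3,4], [1,4,5], [2,3,6], [2,4,5], [2,5,6]

so the chain groups are C_0 ≅ Z^7, C_1 ≅ Z^18, C_2 ≅ Z^12.

Boundary ∂_1: C_1 → C_0 is given by ∂[p,q] = [q] − [p]. For instance
  ∂[2,6] = [6] − [2].
The resulting 7×18 matrix has rank 6, and its Smith normal form has invariant factors (1,1,1,1,1,1).

∂_2: C_2 → C_1 acts by ∂[p,q,r] = [q,r] − [p,r] + [p,q]. For instance
  ∂[1,2,3] = [2,3] − [1,3] + [1,2],
  ∂[0,1,2] = [1,2] − [0,2] + [0,1].
As a 18×12 matrix over Z this has rank 12, with invariant factors (1,1,1,1,1,1,1,1,1,1,1,2).

From H_k ≅ ker(∂_k) / im(∂_{k+1}) we obtain:

  H_0: rank C_0 − rank ∂_1 = 7 − 6 = 1, and the invariant factors of ∂_1 are all 1, so H_0 ≅ Z.
  H_1: rank ker ∂_1 − rank ∂_2 = (18 − 6) − 12 = 0, and ∂_2 has invariant factor 2 > 1, so H_1 ≅ Z/2.
  H_2: rank ker ∂_2 − rank ∂_3 = (12 − 12) − 0 = 0, and there is no ∂_3, so H_2 ≅ 0.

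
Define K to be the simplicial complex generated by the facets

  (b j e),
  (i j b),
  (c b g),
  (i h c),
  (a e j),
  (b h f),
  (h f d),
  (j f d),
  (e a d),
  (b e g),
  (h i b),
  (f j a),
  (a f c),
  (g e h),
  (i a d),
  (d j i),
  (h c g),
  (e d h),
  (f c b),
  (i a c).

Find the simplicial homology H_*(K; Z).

Take the total order a < b < c < d < e < f < g < h < i < j on the vertex set. Then K (dimension 2) consists of the simplices:

  0-simplices (10): a, b, c, d, e, f, g, h, i, j
  1-simplices (30): ac, ad, ae, af, ai, aj, bc, be, bf, bg, bh, bi, bj, cf, cg, ch, ci, de, df, dh, di, dj, eg, eh, ej, fh, fj, gh, hi, ij
  2-simplices (20): acf, aci, ade, adi, aej, afj, bcf, bcg, beg, bej, bfh, bhi, bij, cgh, chi, deh, dfh, dfj, dij, egh

so the chain groups are C_0 ≅ Z^10, C_1 ≅ Z^30, C_2 ≅ Z^20.

Boundary ∂_1: C_1 → C_0 maps an edge to its endpoints' difference, ∂[p,q] = q − p. For instance
  ∂ac = c − a.
This gives a 10×30 integer matrix of rank 9; reducing to Smith normal form yields diagonal entries (1,1,1,1,1,1,1,1,1).

∂_2: C_2 → C_1 acts by ∂[p,q,r] = [q,r] − [p,r] + [p,q]. For instance
  ∂dij = ij − dj + di,
  ∂ade = de − ae + ad.
As a 30×20 matrix over Z this has rank 20, with invariant factors (1,1,1,1,1,1,1,1,1,1,1,1,1,1,1,1,1,1,1,2).

Now H_k = ker ∂_k / im ∂_{k+1}, so:

  H_0: rank C_0 − rank ∂_1 = 10 − 9 = 1, and the invariant factors of ∂_1 are all 1, so H_0 ≅ Z.
  H_1: rank ker ∂_1 − rank ∂_2 = (30 − 9) − 20 = 1, and ∂_2 has invariant factor 2 > 1, so H_1 ≅ Z × Z/2.
  H_2: rank ker ∂_2 − rank ∂_3 = (20 − 20) − 0 = 0, and there is no ∂_3, so H_2 ≅ 0.

As a check, the Euler characteristic is 10 − 30 + 20 = 0, which agrees with 1 − 1 + 0 = 0.
(K is a triangulation of the Klein bottle.)

H_0 ≅ Z,  H_1 ≅ Z × Z/2,  H_2 = 0.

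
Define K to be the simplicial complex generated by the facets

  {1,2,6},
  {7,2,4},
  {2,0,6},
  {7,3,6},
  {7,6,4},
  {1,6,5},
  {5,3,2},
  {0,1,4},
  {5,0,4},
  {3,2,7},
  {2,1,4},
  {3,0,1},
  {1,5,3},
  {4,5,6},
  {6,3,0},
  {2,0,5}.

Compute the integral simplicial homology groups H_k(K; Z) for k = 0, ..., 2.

Take the total order 0 < 1 < 2 < 3 < 4 < 5 < 6 < 7 on the vertex set. Then K (dimension 2) consists of the simplices:

  0-simplices (8): [0], [1], [2], [3], [4], [5], [6], [7]
  1-simplices (24): (24 of them)
  2-simplices (16): [0,1,3], [0,1,4], [0,2,5], [0,2,6], [0,3,6], [0,4,5], [1,2,4], [1,2,6], [1,3,5], [1,5,6], [2,3,5], [2,3,7], [2,4,7], [3,6,7], [4,5,6], [4,6,7]

giving chain groups C_0 ≅ Z^8, C_1 ≅ Z^24, C_2 ≅ Z^16.

Boundary ∂_1: C_1 → C_0 sends each edge [p,q] (with p < q) to q − p. For instance
  ∂[3,5] = [5] − [3].
As a 8×24 matrix over Z this has rank 7, with invariant factors (1,1,1,1,1,1,1).

Boundary ∂_2: C_2 → C_1 maps a triangle to the signed sum of its edges. For instance
  ∂[0,1,3] = [1,3] − [0,3] + [0,1],
  ∂[0,2,5] = [2,5] − [0,5] + [0,2].
The 24×16 boundary matrix has rank 15 and Smith normal form diag(1,1,1,1,1,1,1,1,1,1,1,1,1,1,1).

Reading off H_k = ker ∂_k / im ∂_{k+1}:

  H_0: rank C_0 − rank ∂_1 = 8 − 7 = 1, and the invariant factors of ∂_1 are all 1, so H_0 = Z.
  H_1: rank ker ∂_1 − rank ∂_2 = (24 − 7) − 15 = 2, and the invariant factors of ∂_2 are all 1, so H_1 = Z^2.
  H_2: rank ker ∂_2 − rank ∂_3 = (16 − 15) − 0 = 1, and there is no ∂_3, so H_2 = Z.

As a check, the Euler characteristic is 8 − 24 + 16 = 0, which agrees with 1 − 2 + 1 = 0.
(K is a triangulation of the torus T^2.)

H_0 ≅ Z,  H_1 ≅ Z^2,  H_2 ≅ Z.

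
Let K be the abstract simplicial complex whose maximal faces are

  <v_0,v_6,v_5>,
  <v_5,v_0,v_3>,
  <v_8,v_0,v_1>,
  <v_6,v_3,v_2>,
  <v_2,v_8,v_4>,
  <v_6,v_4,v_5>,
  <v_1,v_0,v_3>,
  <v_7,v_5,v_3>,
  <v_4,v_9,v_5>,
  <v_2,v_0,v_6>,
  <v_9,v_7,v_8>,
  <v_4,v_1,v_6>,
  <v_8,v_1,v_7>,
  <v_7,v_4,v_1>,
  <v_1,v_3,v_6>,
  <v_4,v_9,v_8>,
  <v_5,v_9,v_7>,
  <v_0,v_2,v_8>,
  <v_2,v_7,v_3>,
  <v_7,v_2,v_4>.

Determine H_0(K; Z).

K has 10 vertices, 30 edges, 20 triangles.
rank ∂_0 = 0, rank ∂_1 = 9 ⇒ b_0 = 10 − 0 − 9 = 1; all invariant factors of ∂_1 are 1 so no torsion. So H_0 = Z.

H_0 ≅ Z.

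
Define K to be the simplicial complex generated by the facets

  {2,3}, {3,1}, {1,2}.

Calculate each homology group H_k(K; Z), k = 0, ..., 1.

K has 3 vertices, 3 edges.
rank ∂_0 = 0, rank ∂_1 = 2 ⇒ b_0 = 3 − 0 − 2 = 1; all invariant factors of ∂_1 are 1 so no torsion. So H_0 = Z.
rank ∂_1 = 2, rank ∂_2 = 0 ⇒ b_1 = 3 − 2 − 0 = 1. So H_1 = Z.

H_0 ≅ Z,  H_1 ≅ Z.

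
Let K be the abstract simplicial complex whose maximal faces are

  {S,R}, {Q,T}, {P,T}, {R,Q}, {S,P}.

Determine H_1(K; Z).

H_1 ≅ Z.

Fix the vertex order P < Q < R < S < T and write every simplex with vertices in increasing order. Then dim K = 1 and the simplices of K are:

  0-simplices (5): P, Q, R, S, T
  1-simplices (5): PS, PT, QR, QT, RS

so the chain groups are C_0 ≅ Z^5, C_1 ≅ Z^5.

Boundary ∂_1: C_1 → C_0 sends each edge [p,q] (with p < q) to q − p. For instance
  ∂RS = S − R.
The 5×5 boundary matrix has rank 4 and Smith normal form diag(1,1,1,1).

Computing H_k = (kernel of ∂_k) / (image of ∂_{k+1}):

  H_1: rank ker ∂_1 − rank ∂_2 = (5 − 4) − 0 = 1, and there is no ∂_2, so H_1 ≅ Z.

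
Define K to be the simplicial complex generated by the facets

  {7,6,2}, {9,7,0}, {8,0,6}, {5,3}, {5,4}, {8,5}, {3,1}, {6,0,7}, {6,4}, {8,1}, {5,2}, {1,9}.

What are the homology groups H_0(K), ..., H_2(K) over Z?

Fix the vertex order 0 < 1 < 2 < 3 < 4 < 5 < 6 < 7 < 8 < 9 and write every simplex with vertices in increasing order. Then dim K = 2 and the simplices of K are:

  0-simplices (10): [0], [1], [2], [3], [4], [5], [6], [7], [8], [9]
  1-simplices (17): [0,6], [0,7], [0,8], [0,9], [1,3], [1,8], [1,9], [2,5], [2,6], [2,7], [3,5], [4,5], [4,6], [5,8], [6,7], [6,8], [7,9]
  2-simplices (4): [0,6,7], [0,6,8], [0,7,9], [2,6,7]

giving chain groups C_0 ≅ Z^10, C_1 ≅ Z^17, C_2 ≅ Z^4.

∂_1: C_1 → C_0 is given by ∂[p,q] = [q] − [p].
As a 10×17 matrix over Z this has rank 9, with invariant factors (1,1,1,1,1,1,1,1,1).

The boundary map ∂_2: C_2 → C_1 maps a triangle to the signed sum of its edges. For instance
  ∂[0,6,8] = [6,8] − [0,8] + [0,6],
  ∂[0,7,9] = [7,9] − [0,9] + [0,7].
This gives a 17×4 integer matrix of rank 4; reducing to Smith normal form yields diagonal entries (1,1,1,1).

Reading off H_k = ker ∂_k / im ∂_{k+1}:

  H_0: rank C_0 − rank ∂_1 = 10 − 9 = 1, and the invariant factors of ∂_1 are all 1, so H_0 ≅ Z.
  H_1: rank ker ∂_1 − rank ∂_2 = (17 − 9) − 4 = 4, and the invariant factors of ∂_2 are all 1, so H_1 ≅ Z^4.
  H_2: rank ker ∂_2 − rank ∂_3 = (4 − 4) − 0 = 0, and there is no ∂_3, so H_2 ≅ 0.

H_0 = Z,  H_1 = Z^4,  H_2 = 0.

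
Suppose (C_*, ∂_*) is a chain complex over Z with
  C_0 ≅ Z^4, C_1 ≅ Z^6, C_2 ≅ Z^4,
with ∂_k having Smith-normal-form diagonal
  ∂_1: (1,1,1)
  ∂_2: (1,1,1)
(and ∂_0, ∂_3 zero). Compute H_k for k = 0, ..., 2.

H_0: b_0 = 4 − 0 − 3 = 1; torsion from ∂_1 factors > 1: none. So H_0 = Z.
H_1: b_1 = 6 − 3 − 3 = 0; torsion from ∂_2 factors > 1: none. So H_1 = 0.
H_2: b_2 = 4 − 3 − 0 = 1; torsion from ∂_3 factors > 1: none. So H_2 = Z.

H_0 = Z,  H_1 = 0,  H_2 = Z.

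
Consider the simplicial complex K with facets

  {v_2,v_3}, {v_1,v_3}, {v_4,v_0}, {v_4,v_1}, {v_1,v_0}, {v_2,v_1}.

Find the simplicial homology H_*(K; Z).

H_0 = Z,  H_1 = Z^2.

We work with the vertex ordering v_0 < v_1 < v_2 < v_3 < v_4. The simplices of K, each written with vertices in increasing order, are:

  0-simplices (5): [v_0], [v_1], [v_2], [v_3], [v_4]
  1-simplices (6): [v_0,v_1], [v_0,v_4], [v_1,v_2], [v_1,v_3], [v_1,v_4], [v_2,v_3]

Hence C_0 ≅ Z^5, C_1 ≅ Z^6.

Boundary ∂_1: C_1 → C_0 maps an edge to its endpoints' difference, ∂[p,q] = q − p. For instance
  ∂[v_1,v_4] = [v_4] − [v_1].
The 5×6 boundary matrix has rank 4 and Smith normal form diag(1,1,1,1).

Computing H_k = (kernel of ∂_k) / (image of ∂_{k+1}):

  H_0: rank C_0 − rank ∂_1 = 5 − 4 = 1, and the invariant factors of ∂_1 are all 1, so H_0 ≅ Z.
  H_1: rank ker ∂_1 − rank ∂_2 = (6 − 4) − 0 = 2, and there is no ∂_2, so H_1 ≅ Z^2.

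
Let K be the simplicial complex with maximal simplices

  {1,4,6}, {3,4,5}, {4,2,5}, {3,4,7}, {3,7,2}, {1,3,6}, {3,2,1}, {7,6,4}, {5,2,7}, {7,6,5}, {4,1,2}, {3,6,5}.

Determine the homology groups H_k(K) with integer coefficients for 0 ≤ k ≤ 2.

H_0 ≅ Z,  H_1 ≅ Z/2,  H_2 = 0.

Order the vertices as 1 < 2 < 3 < 4 < 5 < 6 < 7. Listing each simplex with vertices in this order, K has dimension 2 with simplices:

  0-simplices (7): [1], [2], [3], [4], [5], [6], [7]
  1-simplices (18): [1,2], [1,3], [1,4], [1,6], [2,3], [2,4], [2,5], [2,7], [3,4], [3,5], [3,6], [3,7], [4,5], [4,6], [4,7], [5,6], [5,7], [6,7]
  2-simplices (12): [1,2,3], [1,2,4], [1,3,6], [1,4,6], [2,3,7], [2,4,5], [2,5,7], [3,4,5], [3,4,7], [3,5,6], [4,6,7], [5,6,7]

giving chain groups C_0 ≅ Z^7, C_1 ≅ Z^18, C_2 ≅ Z^12.

∂_1: C_1 → C_0 is given by ∂[p,q] = [q] − [p].
This gives a 7×18 integer matrix of rank 6; reducing to Smith normal form yields diagonal entries (1,1,1,1,1,1).

The boundary map ∂_2: C_2 → C_1 acts by ∂[p,q,r] = [q,r] − [p,r] + [p,q]. For instance
  ∂[4,6,7] = [6,7] − [4,7] + [4,6],
  ∂[1,4,6] = [4,6] − [1,6] + [1,4].
As a 18×12 matrix over Z this has rank 12, with invariant factors (1,1,1,1,1,1,1,1,1,1,1,2).

Now H_k = ker ∂_k / im ∂_{k+1}, so:

  H_0: rank C_0 − rank ∂_1 = 7 − 6 = 1, and the invariant factors of ∂_1 are all 1, so H_0 ≅ Z.
  H_1: rank ker ∂_1 − rank ∂_2 = (18 − 6) − 12 = 0, and ∂_2 has invariant factor 2 > 1, so H_1 ≅ Z/2.
  H_2: rank ker ∂_2 − rank ∂_3 = (12 − 12) − 0 = 0, and there is no ∂_3, so H_2 ≅ 0.

As a check, the Euler characteristic is 7 − 18 + 12 = 1, which agrees with 1 − 0 + 0 = 1.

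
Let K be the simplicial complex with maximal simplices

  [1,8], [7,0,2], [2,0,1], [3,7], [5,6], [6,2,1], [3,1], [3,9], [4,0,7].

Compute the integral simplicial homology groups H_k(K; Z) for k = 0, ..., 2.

H_0 = Z,  H_1 = Z,  H_2 = 0.

We work with the vertex ordering 0 < 1 < 2 < 3 < 4 < 5 < 6 < 7 < 8 < 9. The simplices of K, each written with vertices in increasing order, are:

  0-simplices (10): [0], [1], [2], [3], [4], [5], [6], [7], [8], [9]
  1-simplices (14): [0,1], [0,2], [0,4], [0,7], [1,2], [1,3], [1,6], [1,8], [2,6], [2,7], [3,7], [3,9], [4,7], [5,6]
  2-simplices (4): [0,1,2], [0,2,7], [0,4,7], [1,2,6]

so the chain groups are C_0 ≅ Z^10, C_1 ≅ Z^14, C_2 ≅ Z^4.

∂_1: C_1 → C_0 is given by ∂[p,q] = [q] − [p]. For instance
  ∂[2,6] = [6] − [2].
The 10×14 boundary matrix has rank 9 and Smith normal form diag(1,1,1,1,1,1,1,1,1).

The boundary map ∂_2: C_2 → C_1 sends each 2-simplex [p,q,r] to [q,r] − [p,r] + [p,q]. For instance
  ∂[0,1,2] = [1,2] − [0,2] + [0,1],
  ∂[0,4,7] = [4,7] − [0,7] + [0,4].
As a 14×4 matrix over Z this has rank 4, with invariant factors (1,1,1,1).

Reading off H_k = ker ∂_k / im ∂_{k+1}:

  H_0: rank C_0 − rank ∂_1 = 10 − 9 = 1, and the invariant factors of ∂_1 are all 1, so H_0 = Z.
  H_1: rank ker ∂_1 − rank ∂_2 = (14 − 9) − 4 = 1, and the invariant factors of ∂_2 are all 1, so H_1 = Z.
  H_2: rank ker ∂_2 − rank ∂_3 = (4 − 4) − 0 = 0, and there is no ∂_3, so H_2 = 0.

As a check, the Euler characteristic is 10 − 14 + 4 = 0, which agrees with 1 − 1 + 0 = 0.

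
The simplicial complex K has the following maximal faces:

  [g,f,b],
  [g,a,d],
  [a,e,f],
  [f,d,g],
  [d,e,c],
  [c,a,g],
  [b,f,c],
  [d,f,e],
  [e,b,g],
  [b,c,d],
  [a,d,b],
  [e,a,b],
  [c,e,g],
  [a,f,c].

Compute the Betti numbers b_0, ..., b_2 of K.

Order the vertices as a < b < c < d < e < f < g. Listing each simplex with vertices in this order, K has dimension 2 with simplices:

  0-simplices (7): a, b, c, d, e, f, g
  1-simplices (21): ab, ac, ad, ae, af, ag, bc, bd, be, bf, bg, cd, ce, cf, cg, de, df, dg, ef, eg, fg
  2-simplices (14): abd, abe, acf, acg, adg, aef, bcd, bcf, beg, bfg, cde, ceg, def, dfg

Hence C_0 ≅ Z^7, C_1 ≅ Z^21, C_2 ≅ Z^14.

Boundary ∂_1: C_1 → C_0 sends each edge [p,q] (with p < q) to q − p.
The 7×21 boundary matrix has rank 6 and Smith normal form diag(1,1,1,1,1,1).

∂_2: C_2 → C_1 maps a triangle to the signed sum of its edges. For instance
  ∂bcf = cf − bf + bc,
  ∂abe = be − ae + ab.
The resulting 21×14 matrix has rank 13, and its Smith normal form has invariant factors (1,1,1,1,1,1,1,1,1,1,1,1,1).

Computing H_k = (kernel of ∂_k) / (image of ∂_{k+1}):

  H_0: rank C_0 − rank ∂_1 = 7 − 6 = 1, and the invariant factors of ∂_1 are all 1, so H_0 = Z.
  H_1: rank ker ∂_1 − rank ∂_2 = (21 − 6) − 13 = 2, and the invariant factors of ∂_2 are all 1, so H_1 = Z^2.
  H_2: rank ker ∂_2 − rank ∂_3 = (14 − 13) − 0 = 1, and there is no ∂_3, so H_2 = Z.

As a check, the Euler characteristic is 7 − 21 + 14 = 0, which agrees with 1 − 2 + 1 = 0.
(K is a triangulation of the torus T^2.)

Hence the Betti numbers are b_0 = 1, b_1 = 2, b_2 = 1.

b_0 = 1, b_1 = 2, b_2 = 1.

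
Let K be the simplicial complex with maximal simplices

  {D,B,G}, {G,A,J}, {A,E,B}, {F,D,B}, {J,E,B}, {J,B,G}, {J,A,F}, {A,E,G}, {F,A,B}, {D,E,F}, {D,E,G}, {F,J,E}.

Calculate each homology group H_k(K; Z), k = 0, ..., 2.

H_0 = Z,  H_1 = Z/2,  H_2 = 0.

We work with the vertex ordering A < B < D < E < F < G < J. The simplices of K, each written with vertices in increasing order, are:

  0-simplices (7): A, B, D, E, F, G, J
  1-simplices (18): AB, AE, AF, AG, AJ, BD, BE, BF, BG, BJ, DE, DF, DG, EF, EG, EJ, FJ, GJ
  2-simplices (12): ABE, ABF, AEG, AFJ, AGJ, BDF, BDG, BEJ, BGJ, DEF, DEG, EFJ

so the chain groups are C_0 ≅ Z^7, C_1 ≅ Z^18, C_2 ≅ Z^12.

∂_1: C_1 → C_0 sends each edge [p,q] (with p < q) to q − p. For instance
  ∂BF = F − B.
This gives a 7×18 integer matrix of rank 6; reducing to Smith normal form yields diagonal entries (1,1,1,1,1,1).

∂_2: C_2 → C_1 sends each 2-simplex [p,q,r] to [q,r] − [p,r] + [p,q]. For instance
  ∂ABE = BE − AE + AB,
  ∂EFJ = FJ − EJ + EF.
The resulting 18×12 matrix has rank 12, and its Smith normal form has invariant factors (1,1,1,1,1,1,1,1,1,1,1,2).

From H_k ≅ ker(∂_k) / im(∂_{k+1}) we obtain:

  H_0: rank C_0 − rank ∂_1 = 7 − 6 = 1, and the invariant factors of ∂_1 are all 1, so H_0 = Z.
  H_1: rank ker ∂_1 − rank ∂_2 = (18 − 6) − 12 = 0, and ∂_2 has invariant factor 2 > 1, so H_1 = Z/2.
  H_2: rank ker ∂_2 − rank ∂_3 = (12 − 12) − 0 = 0, and there is no ∂_3, so H_2 = 0.

As a check, the Euler characteristic is 7 − 18 + 12 = 1, which agrees with 1 − 0 + 0 = 1.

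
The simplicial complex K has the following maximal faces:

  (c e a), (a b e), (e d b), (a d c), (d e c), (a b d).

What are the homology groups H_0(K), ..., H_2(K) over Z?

Take the total order a < b < c < d < e on the vertex set. Then K (dimension 2) consists of the simplices:

  0-simplices (5): a, b, c, d, e
  1-simplices (9): ab, ac, ad, ae, bd, be, cd, ce, de
  2-simplices (6): abd, abe, acd, ace, bde, cde

so the chain groups are C_0 ≅ Z^5, C_1 ≅ Z^9, C_2 ≅ Z^6.

∂_1: C_1 → C_0 sends each edge [p,q] (with p < q) to q − p. For instance
  ∂bd = d − b.
The 5×9 boundary matrix has rank 4 and Smith normal form diag(1,1,1,1).

Boundary ∂_2: C_2 → C_1 sends each 2-simplex [p,q,r] to [q,r] − [p,r] + [p,q]. For instance
  ∂acd = cd − ad + ac,
  ∂cde = de − ce + cd.
The 9×6 boundary matrix has rank 5 and Smith normal form diag(1,1,1,1,1).

Now H_k = ker ∂_k / im ∂_{k+1}, so:

  H_0: rank C_0 − rank ∂_1 = 5 − 4 = 1, and the invariant factors of ∂_1 are all 1, so H_0 = Z.
  H_1: rank ker ∂_1 − rank ∂_2 = (9 − 4) − 5 = 0, and the invariant factors of ∂_2 are all 1, so H_1 = 0.
  H_2: rank ker ∂_2 − rank ∂_3 = (6 − 5) − 0 = 1, and there is no ∂_3, so H_2 = Z.

H_0 = Z,  H_1 = 0,  H_2 = Z.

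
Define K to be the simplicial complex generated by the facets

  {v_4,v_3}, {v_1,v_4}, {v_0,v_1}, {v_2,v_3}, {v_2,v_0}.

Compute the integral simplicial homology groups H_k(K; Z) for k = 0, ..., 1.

Order the vertices as v_0 < v_1 < v_2 < v_3 < v_4. Listing each simplex with vertices in this order, K has dimension 1 with simplices:

  0-simplices (5): [v_0], [v_1], [v_2], [v_3], [v_4]
  1-simplices (5): [v_0,v_1], [v_0,v_2], [v_1,v_4], [v_2,v_3], [v_3,v_4]

giving chain groups C_0 ≅ Z^5, C_1 ≅ Z^5.

The boundary map ∂_1: C_1 → C_0 maps an edge to its endpoints' difference, ∂[p,q] = q − p. For instance
  ∂[v_0,v_1] = [v_1] − [v_0].
As a 5×5 matrix over Z this has rank 4, with invariant factors (1,1,1,1).

Reading off H_k = ker ∂_k / im ∂_{k+1}:

  H_0: rank C_0 − rank ∂_1 = 5 − 4 = 1, and the invariant factors of ∂_1 are all 1, so H_0 ≅ Z.
  H_1: rank ker ∂_1 − rank ∂_2 = (5 − 4) − 0 = 1, and there is no ∂_2, so H_1 ≅ Z.

(K is a triangulation of the circle S^1.)

H_0 ≅ Z,  H_1 ≅ Z.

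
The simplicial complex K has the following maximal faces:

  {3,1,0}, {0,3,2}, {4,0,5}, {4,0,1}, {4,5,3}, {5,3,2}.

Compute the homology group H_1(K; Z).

H_1 = Z.

Fix the vertex order 0 < 1 < 2 < 3 < 4 < 5 and write every simplex with vertices in increasing order. Then dim K = 2 and the simplices of K are:

  0-simplices (6): [0], [1], [2], [3], [4], [5]
  1-simplices (12): [0,1], [0,2], [0,3], [0,4], [0,5], [1,3], [1,4], [2,3], [2,5], [3,4], [3,5], [4,5]
  2-simplices (6): [0,1,3], [0,1,4], [0,2,3], [0,4,5], [2,3,5], [3,4,5]

giving chain groups C_0 ≅ Z^6, C_1 ≅ Z^12, C_2 ≅ Z^6.

The boundary map ∂_1: C_1 → C_0 maps an edge to its endpoints' difference, ∂[p,q] = q − p. For instance
  ∂[2,5] = [5] − [2].
As a 6×12 matrix over Z this has rank 5, with invariant factors (1,1,1,1,1).

The boundary map ∂_2: C_2 → C_1 maps a triangle to the signed sum of its edges. For instance
  ∂[2,3,5] = [3,5] − [2,5] + [2,3],
  ∂[3,4,5] = [4,5] − [3,5] + [3,4].
This gives a 12×6 integer matrix of rank 6; reducing to Smith normal form yields diagonal entries (1,1,1,1,1,1).

Now H_k = ker ∂_k / im ∂_{k+1}, so:

  H_1: rank ker ∂_1 − rank ∂_2 = (12 − 5) − 6 = 1, and the invariant factors of ∂_2 are all 1, so H_1 ≅ Z.

(K is a triangulation of the cylinder S^1 x I.)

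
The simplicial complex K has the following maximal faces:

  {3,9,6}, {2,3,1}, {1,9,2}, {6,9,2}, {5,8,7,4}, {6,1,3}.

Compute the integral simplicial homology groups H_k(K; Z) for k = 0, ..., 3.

Order the vertices as 1 < 2 < 3 < 4 < 5 < 6 < 7 < 8 < 9. Listing each simplex with vertices in this order, K has dimension 3 with simplices:

  0-simplices (9): [1], [2], [3], [4], [5], [6], [7], [8], [9]
  1-simplices (16): [1,2], [1,3], [1,6], [1,9], [2,3], [2,6], [2,9], [3,6], [3,9], [4,5], [4,7], [4,8], [5,7], [5,8], [6,9], [7,8]
  2-simplices (9): [1,2,3], [1,2,9], [1,3,6], [2,6,9], [3,6,9], [4,5,7], [4,5,8], [4,7,8], [5,7,8]
  3-simplices (1): [4,5,7,8]

Hence C_0 ≅ Z^9, C_1 ≅ Z^16, C_2 ≅ Z^9, C_3 ≅ Z^1.

The boundary map ∂_1: C_1 → C_0 is given by ∂[p,q] = [q] − [p].
The resulting 9×16 matrix has rank 7, and its Smith normal form has invariant factors (1,1,1,1,1,1,1).

The boundary map ∂_2: C_2 → C_1 maps a triangle to the signed sum of its edges. For instance
  ∂[4,7,8] = [7,8] − [4,8] + [4,7],
  ∂[1,3,6] = [3,6] − [1,6] + [1,3].
This gives a 16×9 integer matrix of rank 8; reducing to Smith normal form yields diagonal entries (1,1,1,1,1,1,1,1).

∂_3: C_3 → C_2 sends each 3-simplex σ to the alternating sum Σ_i (−1)^i (σ with its i-th vertex removed). For instance
  ∂[4,5,7,8] = [5,7,8] − [4,7,8] + [4,5,8] − [4,5,7].
The resulting 9×1 matrix has rank 1, and its Smith normal form has invariant factors (1).

Reading off H_k = ker ∂_k / im ∂_{k+1}:

  H_0: rank C_0 − rank ∂_1 = 9 − 7 = 2, and the invariant factors of ∂_1 are all 1, so H_0 ≅ Z^2.
  H_1: rank ker ∂_1 − rank ∂_2 = (16 − 7) − 8 = 1, and the invariant factors of ∂_2 are all 1, so H_1 ≅ Z.
  H_2: rank ker ∂_2 − rank ∂_3 = (9 − 8) − 1 = 0, and the invariant factors of ∂_3 are all 1, so H_2 ≅ 0.
  H_3: rank ker ∂_3 − rank ∂_4 = (1 − 1) − 0 = 0, and there is no ∂_4, so H_3 ≅ 0.

As a check, the Euler characteristic is 9 − 16 + 9 − 1 = 1, which agrees with 2 − 1 + 0 − 0 = 1.
(K is a triangulation of the disjoint union of the 3-simplex and the Möbius band.)

H_0 = Z^2,  H_1 = Z,  H_2 = 0,  H_3 = 0.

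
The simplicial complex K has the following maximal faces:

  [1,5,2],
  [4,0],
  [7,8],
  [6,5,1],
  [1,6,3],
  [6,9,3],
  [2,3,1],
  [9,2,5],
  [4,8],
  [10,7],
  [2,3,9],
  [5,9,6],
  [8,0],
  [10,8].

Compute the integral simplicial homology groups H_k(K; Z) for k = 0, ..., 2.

We work with the vertex ordering 0 < 1 < 2 < 3 < 4 < 5 < 6 < 7 < 8 < 9 < 10. The simplices of K, each written with vertices in increasing order, are:

  0-simplices (11): [0], [1], [2], [3], [4], [5], [6], [7], [8], [9], [10]
  1-simplices (18): [0,4], [0,8], [1,2], [1,3], [1,5], [1,6], [2,3], [2,5], [2,9], [3,6], [3,9], [4,8], [5,6], [5,9], [6,9], [7,8], [7,10], [8,10]
  2-simplices (8): [1,2,3], [1,2,5], [1,3,6], [1,5,6], [2,3,9], [2,5,9], [3,6,9], [5,6,9]

giving chain groups C_0 ≅ Z^11, C_1 ≅ Z^18, C_2 ≅ Z^8.

The boundary map ∂_1: C_1 → C_0 is given by ∂[p,q] = [q] − [p].
This gives a 11×18 integer matrix of rank 9; reducing to Smith normal form yields diagonal entries (1,1,1,1,1,1,1,1,1).

Boundary ∂_2: C_2 → C_1 acts by ∂[p,q,r] = [q,r] − [p,r] + [p,q]. For instance
  ∂[1,2,3] = [2,3] − [1,3] + [1,2],
  ∂[2,5,9] = [5,9] − [2,9] + [2,5].
The resulting 18×8 matrix has rank 7, and its Smith normal form has invariant factors (1,1,1,1,1,1,1).

Computing H_k = (kernel of ∂_k) / (image of ∂_{k+1}):

  H_0: rank C_0 − rank ∂_1 = 11 − 9 = 2, and the invariant factors of ∂_1 are all 1, so H_0 = Z^2.
  H_1: rank ker ∂_1 − rank ∂_2 = (18 − 9) − 7 = 2, and the invariant factors of ∂_2 are all 1, so H_1 = Z^2.
  H_2: rank ker ∂_2 − rank ∂_3 = (8 − 7) − 0 = 1, and there is no ∂_3, so H_2 = Z.

As a check, the Euler characteristic is 11 − 18 + 8 = 1, which agrees with 2 − 2 + 1 = 1.
(K is a triangulation of the disjoint union of the 2-sphere S^2 and a wedge of 2 circles.)

H_0 ≅ Z^2,  H_1 ≅ Z^2,  H_2 ≅ Z.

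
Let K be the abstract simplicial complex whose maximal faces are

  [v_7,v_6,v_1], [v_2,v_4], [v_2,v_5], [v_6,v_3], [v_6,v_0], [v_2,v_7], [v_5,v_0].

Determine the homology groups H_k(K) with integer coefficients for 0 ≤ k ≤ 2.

K has 8 vertices, 9 edges, 1 triangle.
rank ∂_0 = 0, rank ∂_1 = 7 ⇒ b_0 = 8 − 0 − 7 = 1; all invariant factors of ∂_1 are 1 so no torsion. So H_0 ≅ Z.
rank ∂_1 = 7, rank ∂_2 = 1 ⇒ b_1 = 9 − 7 − 1 = 1; all invariant factors of ∂_2 are 1 so no torsion. So H_1 ≅ Z.
rank ∂_2 = 1, rank ∂_3 = 0 ⇒ b_2 = 1 − 1 − 0 = 0. So H_2 ≅ 0.

H_0 ≅ Z,  H_1 ≅ Z,  H_2 = 0.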